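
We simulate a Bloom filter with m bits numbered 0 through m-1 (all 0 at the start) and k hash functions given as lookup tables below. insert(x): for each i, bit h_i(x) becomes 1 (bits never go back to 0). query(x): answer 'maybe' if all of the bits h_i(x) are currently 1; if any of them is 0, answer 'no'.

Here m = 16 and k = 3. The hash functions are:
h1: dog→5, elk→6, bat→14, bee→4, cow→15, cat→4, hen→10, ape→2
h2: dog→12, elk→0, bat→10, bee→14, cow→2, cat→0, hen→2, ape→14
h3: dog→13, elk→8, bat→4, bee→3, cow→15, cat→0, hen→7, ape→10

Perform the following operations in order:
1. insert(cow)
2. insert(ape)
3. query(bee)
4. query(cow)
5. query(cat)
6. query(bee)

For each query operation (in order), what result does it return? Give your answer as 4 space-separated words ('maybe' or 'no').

Answer: no maybe no no

Derivation:
Start: bits=0000000000000000
Op 1: insert cow -> sets bits 2 15 -> bits=0010000000000001
Op 2: insert ape -> sets bits 2 10 14 -> bits=0010000000100011
Op 3: query bee -> checks bit3=0, bit4=0, bit14=1 (has a 0) -> no
Op 4: query cow -> checks bit2=1, bit15=1 (all 1) -> maybe
Op 5: query cat -> checks bit0=0, bit4=0 (has a 0) -> no
Op 6: query bee -> checks bit3=0, bit4=0, bit14=1 (has a 0) -> no
Query results in order: no maybe no no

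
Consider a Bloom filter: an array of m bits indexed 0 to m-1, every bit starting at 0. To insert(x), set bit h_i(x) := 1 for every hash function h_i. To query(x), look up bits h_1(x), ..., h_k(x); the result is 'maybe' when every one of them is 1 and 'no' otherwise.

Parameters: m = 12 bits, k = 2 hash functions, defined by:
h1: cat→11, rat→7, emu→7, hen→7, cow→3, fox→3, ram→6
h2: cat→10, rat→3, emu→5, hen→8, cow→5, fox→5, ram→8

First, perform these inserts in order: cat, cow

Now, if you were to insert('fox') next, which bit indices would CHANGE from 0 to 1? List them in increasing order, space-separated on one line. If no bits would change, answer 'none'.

Answer: none

Derivation:
Start: bits=000000000000
After insert 'cat': sets bits 10 11 -> bits=000000000011
After insert 'cow': sets bits 3 5 -> bits=000101000011
insert 'fox' would touch bits 3 5; currently bit3=1, bit5=1
Bits that are 0 among those (would change 0->1): none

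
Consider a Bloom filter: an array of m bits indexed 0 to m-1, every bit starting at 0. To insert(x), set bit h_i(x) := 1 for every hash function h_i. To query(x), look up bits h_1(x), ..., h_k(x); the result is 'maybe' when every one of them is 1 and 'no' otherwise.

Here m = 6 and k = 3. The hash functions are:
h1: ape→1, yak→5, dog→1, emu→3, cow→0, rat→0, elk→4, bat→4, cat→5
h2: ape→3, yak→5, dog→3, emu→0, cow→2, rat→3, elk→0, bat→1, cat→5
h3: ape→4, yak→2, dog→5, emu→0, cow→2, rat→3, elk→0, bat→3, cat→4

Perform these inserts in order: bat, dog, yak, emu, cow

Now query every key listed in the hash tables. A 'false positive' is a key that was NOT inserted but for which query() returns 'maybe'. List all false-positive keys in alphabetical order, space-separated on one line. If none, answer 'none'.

Answer: ape cat elk rat

Derivation:
Start: bits=000000
After insert 'bat': sets bits 1 3 4 -> bits=010110
After insert 'dog': sets bits 1 3 5 -> bits=010111
After insert 'yak': sets bits 2 5 -> bits=011111
After insert 'emu': sets bits 0 3 -> bits=111111
After insert 'cow': sets bits 0 2 -> bits=111111
Not inserted: ape cat elk rat — query each against bits=111111:
query ape: checks bit1=1, bit3=1, bit4=1 (all 1) -> maybe => FALSE POSITIVE
query cat: checks bit4=1, bit5=1 (all 1) -> maybe => FALSE POSITIVE
query elk: checks bit0=1, bit4=1 (all 1) -> maybe => FALSE POSITIVE
query rat: checks bit0=1, bit3=1 (all 1) -> maybe => FALSE POSITIVE
False positives (alphabetical): ape cat elk rat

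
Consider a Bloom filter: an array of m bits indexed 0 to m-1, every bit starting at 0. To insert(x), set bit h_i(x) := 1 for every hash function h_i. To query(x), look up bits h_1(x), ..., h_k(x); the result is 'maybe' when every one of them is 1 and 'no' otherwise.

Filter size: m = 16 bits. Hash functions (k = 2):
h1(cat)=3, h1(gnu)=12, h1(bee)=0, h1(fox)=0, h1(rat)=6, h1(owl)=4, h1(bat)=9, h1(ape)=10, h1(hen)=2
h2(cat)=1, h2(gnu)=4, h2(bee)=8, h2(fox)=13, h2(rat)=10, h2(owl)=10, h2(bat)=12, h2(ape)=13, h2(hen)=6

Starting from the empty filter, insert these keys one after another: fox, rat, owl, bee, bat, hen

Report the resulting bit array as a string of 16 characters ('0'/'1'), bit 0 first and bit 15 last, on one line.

Answer: 1010101011101100

Derivation:
Start: bits=0000000000000000
After insert 'fox': sets bits 0 13 -> bits=1000000000000100
After insert 'rat': sets bits 6 10 -> bits=1000001000100100
After insert 'owl': sets bits 4 10 -> bits=1000101000100100
After insert 'bee': sets bits 0 8 -> bits=1000101010100100
After insert 'bat': sets bits 9 12 -> bits=1000101011101100
After insert 'hen': sets bits 2 6 -> bits=1010101011101100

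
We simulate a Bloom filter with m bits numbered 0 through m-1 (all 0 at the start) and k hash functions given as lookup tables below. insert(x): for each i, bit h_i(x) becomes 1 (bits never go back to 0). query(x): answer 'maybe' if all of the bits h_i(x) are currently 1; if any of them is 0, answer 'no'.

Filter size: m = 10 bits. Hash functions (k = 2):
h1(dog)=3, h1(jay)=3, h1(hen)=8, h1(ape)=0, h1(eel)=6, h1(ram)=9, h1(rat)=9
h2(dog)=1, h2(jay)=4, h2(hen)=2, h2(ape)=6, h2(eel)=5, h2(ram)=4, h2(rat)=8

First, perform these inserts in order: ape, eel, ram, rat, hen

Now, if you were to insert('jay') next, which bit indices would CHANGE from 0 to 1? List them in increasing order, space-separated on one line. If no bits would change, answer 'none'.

Answer: 3

Derivation:
Start: bits=0000000000
After insert 'ape': sets bits 0 6 -> bits=1000001000
After insert 'eel': sets bits 5 6 -> bits=1000011000
After insert 'ram': sets bits 4 9 -> bits=1000111001
After insert 'rat': sets bits 8 9 -> bits=1000111011
After insert 'hen': sets bits 2 8 -> bits=1010111011
insert 'jay' would touch bits 3 4; currently bit3=0, bit4=1
Bits that are 0 among those (would change 0->1): 3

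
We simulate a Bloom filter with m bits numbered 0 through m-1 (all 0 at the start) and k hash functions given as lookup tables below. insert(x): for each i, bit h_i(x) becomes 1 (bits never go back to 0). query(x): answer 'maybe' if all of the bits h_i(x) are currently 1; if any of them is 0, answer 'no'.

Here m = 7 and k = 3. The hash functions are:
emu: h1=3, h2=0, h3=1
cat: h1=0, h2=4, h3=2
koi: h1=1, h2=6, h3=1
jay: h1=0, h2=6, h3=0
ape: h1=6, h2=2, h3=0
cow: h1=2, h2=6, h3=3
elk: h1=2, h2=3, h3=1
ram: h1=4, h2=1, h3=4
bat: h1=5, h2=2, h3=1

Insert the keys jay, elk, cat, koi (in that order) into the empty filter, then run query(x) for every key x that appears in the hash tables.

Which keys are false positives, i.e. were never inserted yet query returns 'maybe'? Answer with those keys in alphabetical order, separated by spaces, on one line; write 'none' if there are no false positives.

Answer: ape cow emu ram

Derivation:
Start: bits=0000000
After insert 'jay': sets bits 0 6 -> bits=1000001
After insert 'elk': sets bits 1 2 3 -> bits=1111001
After insert 'cat': sets bits 0 2 4 -> bits=1111101
After insert 'koi': sets bits 1 6 -> bits=1111101
Not inserted: ape bat cow emu ram — query each against bits=1111101:
query ape: checks bit0=1, bit2=1, bit6=1 (all 1) -> maybe => FALSE POSITIVE
query bat: checks bit1=1, bit2=1, bit5=0 (has a 0) -> no => not a false positive
query cow: checks bit2=1, bit3=1, bit6=1 (all 1) -> maybe => FALSE POSITIVE
query emu: checks bit0=1, bit1=1, bit3=1 (all 1) -> maybe => FALSE POSITIVE
query ram: checks bit1=1, bit4=1 (all 1) -> maybe => FALSE POSITIVE
False positives (alphabetical): ape cow emu ram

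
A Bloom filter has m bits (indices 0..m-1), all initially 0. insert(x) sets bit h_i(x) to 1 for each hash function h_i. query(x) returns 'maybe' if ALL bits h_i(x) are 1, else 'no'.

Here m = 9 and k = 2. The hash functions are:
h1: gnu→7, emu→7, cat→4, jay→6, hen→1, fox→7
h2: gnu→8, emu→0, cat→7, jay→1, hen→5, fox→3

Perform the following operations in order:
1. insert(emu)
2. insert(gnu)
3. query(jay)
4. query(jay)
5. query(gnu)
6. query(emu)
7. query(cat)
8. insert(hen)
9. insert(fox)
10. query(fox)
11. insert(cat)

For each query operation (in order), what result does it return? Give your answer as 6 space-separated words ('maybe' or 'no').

Start: bits=000000000
Op 1: insert emu -> sets bits 0 7 -> bits=100000010
Op 2: insert gnu -> sets bits 7 8 -> bits=100000011
Op 3: query jay -> checks bit1=0, bit6=0 (has a 0) -> no
Op 4: query jay -> checks bit1=0, bit6=0 (has a 0) -> no
Op 5: query gnu -> checks bit7=1, bit8=1 (all 1) -> maybe
Op 6: query emu -> checks bit0=1, bit7=1 (all 1) -> maybe
Op 7: query cat -> checks bit4=0, bit7=1 (has a 0) -> no
Op 8: insert hen -> sets bits 1 5 -> bits=110001011
Op 9: insert fox -> sets bits 3 7 -> bits=110101011
Op 10: query fox -> checks bit3=1, bit7=1 (all 1) -> maybe
Op 11: insert cat -> sets bits 4 7 -> bits=110111011
Query results in order: no no maybe maybe no maybe

Answer: no no maybe maybe no maybe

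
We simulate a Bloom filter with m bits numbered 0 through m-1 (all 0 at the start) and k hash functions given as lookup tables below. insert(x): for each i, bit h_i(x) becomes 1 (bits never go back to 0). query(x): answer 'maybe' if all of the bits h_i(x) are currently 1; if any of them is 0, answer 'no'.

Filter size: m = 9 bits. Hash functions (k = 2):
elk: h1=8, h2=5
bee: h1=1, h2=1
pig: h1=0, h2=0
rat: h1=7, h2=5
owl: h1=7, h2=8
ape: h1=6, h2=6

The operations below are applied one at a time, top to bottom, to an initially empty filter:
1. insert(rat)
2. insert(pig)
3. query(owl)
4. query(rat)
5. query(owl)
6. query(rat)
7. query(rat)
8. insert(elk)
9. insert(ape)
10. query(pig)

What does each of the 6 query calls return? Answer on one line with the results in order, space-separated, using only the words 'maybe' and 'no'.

Start: bits=000000000
Op 1: insert rat -> sets bits 5 7 -> bits=000001010
Op 2: insert pig -> sets bits 0 -> bits=100001010
Op 3: query owl -> checks bit7=1, bit8=0 (has a 0) -> no
Op 4: query rat -> checks bit5=1, bit7=1 (all 1) -> maybe
Op 5: query owl -> checks bit7=1, bit8=0 (has a 0) -> no
Op 6: query rat -> checks bit5=1, bit7=1 (all 1) -> maybe
Op 7: query rat -> checks bit5=1, bit7=1 (all 1) -> maybe
Op 8: insert elk -> sets bits 5 8 -> bits=100001011
Op 9: insert ape -> sets bits 6 -> bits=100001111
Op 10: query pig -> checks bit0=1 (all 1) -> maybe
Query results in order: no maybe no maybe maybe maybe

Answer: no maybe no maybe maybe maybe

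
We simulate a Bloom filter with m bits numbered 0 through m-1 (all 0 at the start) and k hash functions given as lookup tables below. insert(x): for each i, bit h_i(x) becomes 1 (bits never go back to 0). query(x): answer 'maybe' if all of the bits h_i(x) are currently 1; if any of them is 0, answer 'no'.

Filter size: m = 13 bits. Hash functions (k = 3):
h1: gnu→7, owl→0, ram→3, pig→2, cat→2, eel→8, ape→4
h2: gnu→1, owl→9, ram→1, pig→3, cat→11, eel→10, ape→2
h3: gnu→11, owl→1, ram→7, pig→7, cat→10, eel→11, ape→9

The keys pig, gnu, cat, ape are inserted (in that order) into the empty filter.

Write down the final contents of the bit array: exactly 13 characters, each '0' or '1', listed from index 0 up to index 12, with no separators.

Answer: 0111100101110

Derivation:
Start: bits=0000000000000
After insert 'pig': sets bits 2 3 7 -> bits=0011000100000
After insert 'gnu': sets bits 1 7 11 -> bits=0111000100010
After insert 'cat': sets bits 2 10 11 -> bits=0111000100110
After insert 'ape': sets bits 2 4 9 -> bits=0111100101110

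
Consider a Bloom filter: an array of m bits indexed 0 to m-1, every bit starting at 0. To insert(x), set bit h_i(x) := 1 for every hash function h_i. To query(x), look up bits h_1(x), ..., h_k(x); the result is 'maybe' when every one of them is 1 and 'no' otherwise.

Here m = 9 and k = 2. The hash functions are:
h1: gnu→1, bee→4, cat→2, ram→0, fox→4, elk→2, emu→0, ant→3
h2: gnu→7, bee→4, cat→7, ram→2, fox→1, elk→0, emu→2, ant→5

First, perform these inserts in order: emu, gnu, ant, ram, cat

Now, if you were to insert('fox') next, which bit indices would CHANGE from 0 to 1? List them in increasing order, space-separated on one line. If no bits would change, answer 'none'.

Answer: 4

Derivation:
Start: bits=000000000
After insert 'emu': sets bits 0 2 -> bits=101000000
After insert 'gnu': sets bits 1 7 -> bits=111000010
After insert 'ant': sets bits 3 5 -> bits=111101010
After insert 'ram': sets bits 0 2 -> bits=111101010
After insert 'cat': sets bits 2 7 -> bits=111101010
insert 'fox' would touch bits 1 4; currently bit1=1, bit4=0
Bits that are 0 among those (would change 0->1): 4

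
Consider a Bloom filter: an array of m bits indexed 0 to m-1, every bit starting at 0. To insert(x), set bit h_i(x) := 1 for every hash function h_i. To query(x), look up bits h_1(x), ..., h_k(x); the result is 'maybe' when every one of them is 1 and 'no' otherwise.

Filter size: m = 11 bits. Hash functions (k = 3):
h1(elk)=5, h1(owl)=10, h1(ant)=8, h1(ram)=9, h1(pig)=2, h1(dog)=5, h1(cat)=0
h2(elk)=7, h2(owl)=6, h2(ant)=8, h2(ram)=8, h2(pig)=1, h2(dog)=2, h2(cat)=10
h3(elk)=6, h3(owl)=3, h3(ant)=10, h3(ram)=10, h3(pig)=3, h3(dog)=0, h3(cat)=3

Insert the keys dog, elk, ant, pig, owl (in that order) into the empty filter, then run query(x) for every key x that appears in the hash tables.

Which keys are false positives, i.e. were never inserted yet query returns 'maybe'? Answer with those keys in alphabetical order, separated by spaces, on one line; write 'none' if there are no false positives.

Start: bits=00000000000
After insert 'dog': sets bits 0 2 5 -> bits=10100100000
After insert 'elk': sets bits 5 6 7 -> bits=10100111000
After insert 'ant': sets bits 8 10 -> bits=10100111101
After insert 'pig': sets bits 1 2 3 -> bits=11110111101
After insert 'owl': sets bits 3 6 10 -> bits=11110111101
Not inserted: cat ram — query each against bits=11110111101:
query cat: checks bit0=1, bit3=1, bit10=1 (all 1) -> maybe => FALSE POSITIVE
query ram: checks bit8=1, bit9=0, bit10=1 (has a 0) -> no => not a false positive
False positives (alphabetical): cat

Answer: cat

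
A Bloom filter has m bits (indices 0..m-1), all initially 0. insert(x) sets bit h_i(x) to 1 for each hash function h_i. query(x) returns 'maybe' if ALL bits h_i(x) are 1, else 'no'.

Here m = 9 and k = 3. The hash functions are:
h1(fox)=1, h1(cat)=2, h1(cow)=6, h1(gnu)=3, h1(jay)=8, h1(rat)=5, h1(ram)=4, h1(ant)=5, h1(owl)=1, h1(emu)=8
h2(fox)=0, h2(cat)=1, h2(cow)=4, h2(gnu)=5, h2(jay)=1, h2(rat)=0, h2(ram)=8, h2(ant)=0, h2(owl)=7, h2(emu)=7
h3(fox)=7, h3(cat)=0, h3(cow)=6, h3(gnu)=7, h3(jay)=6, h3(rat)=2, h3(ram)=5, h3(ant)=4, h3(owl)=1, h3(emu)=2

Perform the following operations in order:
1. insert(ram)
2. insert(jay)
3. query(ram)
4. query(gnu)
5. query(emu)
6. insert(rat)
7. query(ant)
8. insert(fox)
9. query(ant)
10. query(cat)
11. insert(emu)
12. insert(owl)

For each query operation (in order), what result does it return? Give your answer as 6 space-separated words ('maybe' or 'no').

Start: bits=000000000
Op 1: insert ram -> sets bits 4 5 8 -> bits=000011001
Op 2: insert jay -> sets bits 1 6 8 -> bits=010011101
Op 3: query ram -> checks bit4=1, bit5=1, bit8=1 (all 1) -> maybe
Op 4: query gnu -> checks bit3=0, bit5=1, bit7=0 (has a 0) -> no
Op 5: query emu -> checks bit2=0, bit7=0, bit8=1 (has a 0) -> no
Op 6: insert rat -> sets bits 0 2 5 -> bits=111011101
Op 7: query ant -> checks bit0=1, bit4=1, bit5=1 (all 1) -> maybe
Op 8: insert fox -> sets bits 0 1 7 -> bits=111011111
Op 9: query ant -> checks bit0=1, bit4=1, bit5=1 (all 1) -> maybe
Op 10: query cat -> checks bit0=1, bit1=1, bit2=1 (all 1) -> maybe
Op 11: insert emu -> sets bits 2 7 8 -> bits=111011111
Op 12: insert owl -> sets bits 1 7 -> bits=111011111
Query results in order: maybe no no maybe maybe maybe

Answer: maybe no no maybe maybe maybe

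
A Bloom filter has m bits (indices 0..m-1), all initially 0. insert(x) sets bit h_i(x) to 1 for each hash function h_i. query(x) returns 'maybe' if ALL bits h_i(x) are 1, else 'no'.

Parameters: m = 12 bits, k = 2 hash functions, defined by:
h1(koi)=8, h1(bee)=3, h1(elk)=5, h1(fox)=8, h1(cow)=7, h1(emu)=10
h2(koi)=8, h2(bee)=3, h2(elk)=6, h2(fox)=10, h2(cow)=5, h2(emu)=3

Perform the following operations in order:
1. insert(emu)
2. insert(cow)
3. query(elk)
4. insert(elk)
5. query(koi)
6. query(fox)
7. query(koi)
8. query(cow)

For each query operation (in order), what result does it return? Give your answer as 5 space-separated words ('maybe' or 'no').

Answer: no no no no maybe

Derivation:
Start: bits=000000000000
Op 1: insert emu -> sets bits 3 10 -> bits=000100000010
Op 2: insert cow -> sets bits 5 7 -> bits=000101010010
Op 3: query elk -> checks bit5=1, bit6=0 (has a 0) -> no
Op 4: insert elk -> sets bits 5 6 -> bits=000101110010
Op 5: query koi -> checks bit8=0 (has a 0) -> no
Op 6: query fox -> checks bit8=0, bit10=1 (has a 0) -> no
Op 7: query koi -> checks bit8=0 (has a 0) -> no
Op 8: query cow -> checks bit5=1, bit7=1 (all 1) -> maybe
Query results in order: no no no no maybe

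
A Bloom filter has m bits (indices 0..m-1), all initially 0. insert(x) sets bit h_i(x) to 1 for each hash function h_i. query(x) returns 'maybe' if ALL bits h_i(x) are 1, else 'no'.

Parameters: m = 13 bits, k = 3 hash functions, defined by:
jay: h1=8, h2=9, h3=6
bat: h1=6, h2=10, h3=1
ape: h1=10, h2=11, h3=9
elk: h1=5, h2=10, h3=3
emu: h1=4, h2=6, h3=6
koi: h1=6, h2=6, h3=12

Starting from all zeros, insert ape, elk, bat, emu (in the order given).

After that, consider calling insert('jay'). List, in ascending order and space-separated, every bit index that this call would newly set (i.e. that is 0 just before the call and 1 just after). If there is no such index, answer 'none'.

Start: bits=0000000000000
After insert 'ape': sets bits 9 10 11 -> bits=0000000001110
After insert 'elk': sets bits 3 5 10 -> bits=0001010001110
After insert 'bat': sets bits 1 6 10 -> bits=0101011001110
After insert 'emu': sets bits 4 6 -> bits=0101111001110
insert 'jay' would touch bits 6 8 9; currently bit6=1, bit8=0, bit9=1
Bits that are 0 among those (would change 0->1): 8

Answer: 8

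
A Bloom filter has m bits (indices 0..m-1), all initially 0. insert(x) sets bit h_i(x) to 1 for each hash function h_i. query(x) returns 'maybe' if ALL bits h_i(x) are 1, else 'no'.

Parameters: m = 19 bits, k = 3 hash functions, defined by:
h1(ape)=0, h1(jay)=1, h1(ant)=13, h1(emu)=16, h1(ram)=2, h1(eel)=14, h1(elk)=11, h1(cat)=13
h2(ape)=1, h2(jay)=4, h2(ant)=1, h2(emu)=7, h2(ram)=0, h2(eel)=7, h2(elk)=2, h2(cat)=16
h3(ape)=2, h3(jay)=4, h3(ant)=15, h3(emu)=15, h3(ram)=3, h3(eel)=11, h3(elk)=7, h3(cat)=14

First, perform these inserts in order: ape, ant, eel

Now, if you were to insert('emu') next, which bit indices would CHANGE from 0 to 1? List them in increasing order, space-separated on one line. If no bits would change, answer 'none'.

Start: bits=0000000000000000000
After insert 'ape': sets bits 0 1 2 -> bits=1110000000000000000
After insert 'ant': sets bits 1 13 15 -> bits=1110000000000101000
After insert 'eel': sets bits 7 11 14 -> bits=1110000100010111000
insert 'emu' would touch bits 7 15 16; currently bit7=1, bit15=1, bit16=0
Bits that are 0 among those (would change 0->1): 16

Answer: 16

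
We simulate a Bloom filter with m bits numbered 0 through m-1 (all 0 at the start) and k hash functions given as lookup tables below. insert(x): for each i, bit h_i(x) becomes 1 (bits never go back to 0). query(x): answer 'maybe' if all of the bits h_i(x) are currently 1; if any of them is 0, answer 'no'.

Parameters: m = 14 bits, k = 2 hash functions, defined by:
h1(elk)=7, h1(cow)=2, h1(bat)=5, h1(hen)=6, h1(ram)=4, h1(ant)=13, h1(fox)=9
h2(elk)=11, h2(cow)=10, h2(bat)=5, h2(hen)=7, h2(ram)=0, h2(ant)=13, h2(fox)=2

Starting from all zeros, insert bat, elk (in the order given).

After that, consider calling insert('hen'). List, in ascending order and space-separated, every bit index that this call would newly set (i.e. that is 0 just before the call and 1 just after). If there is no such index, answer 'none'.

Start: bits=00000000000000
After insert 'bat': sets bits 5 -> bits=00000100000000
After insert 'elk': sets bits 7 11 -> bits=00000101000100
insert 'hen' would touch bits 6 7; currently bit6=0, bit7=1
Bits that are 0 among those (would change 0->1): 6

Answer: 6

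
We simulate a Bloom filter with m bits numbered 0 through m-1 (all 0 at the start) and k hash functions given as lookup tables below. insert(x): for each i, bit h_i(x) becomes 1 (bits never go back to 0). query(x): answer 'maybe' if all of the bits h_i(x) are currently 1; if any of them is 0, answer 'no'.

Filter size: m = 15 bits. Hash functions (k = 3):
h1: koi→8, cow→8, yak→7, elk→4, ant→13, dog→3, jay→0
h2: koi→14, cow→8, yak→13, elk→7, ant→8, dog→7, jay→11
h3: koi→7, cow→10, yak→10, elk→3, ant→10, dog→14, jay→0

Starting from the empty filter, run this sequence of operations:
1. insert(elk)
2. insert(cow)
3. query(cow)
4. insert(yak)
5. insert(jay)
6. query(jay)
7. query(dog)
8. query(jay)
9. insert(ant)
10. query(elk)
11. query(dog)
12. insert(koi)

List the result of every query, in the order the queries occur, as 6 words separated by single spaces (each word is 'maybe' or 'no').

Start: bits=000000000000000
Op 1: insert elk -> sets bits 3 4 7 -> bits=000110010000000
Op 2: insert cow -> sets bits 8 10 -> bits=000110011010000
Op 3: query cow -> checks bit8=1, bit10=1 (all 1) -> maybe
Op 4: insert yak -> sets bits 7 10 13 -> bits=000110011010010
Op 5: insert jay -> sets bits 0 11 -> bits=100110011011010
Op 6: query jay -> checks bit0=1, bit11=1 (all 1) -> maybe
Op 7: query dog -> checks bit3=1, bit7=1, bit14=0 (has a 0) -> no
Op 8: query jay -> checks bit0=1, bit11=1 (all 1) -> maybe
Op 9: insert ant -> sets bits 8 10 13 -> bits=100110011011010
Op 10: query elk -> checks bit3=1, bit4=1, bit7=1 (all 1) -> maybe
Op 11: query dog -> checks bit3=1, bit7=1, bit14=0 (has a 0) -> no
Op 12: insert koi -> sets bits 7 8 14 -> bits=100110011011011
Query results in order: maybe maybe no maybe maybe no

Answer: maybe maybe no maybe maybe no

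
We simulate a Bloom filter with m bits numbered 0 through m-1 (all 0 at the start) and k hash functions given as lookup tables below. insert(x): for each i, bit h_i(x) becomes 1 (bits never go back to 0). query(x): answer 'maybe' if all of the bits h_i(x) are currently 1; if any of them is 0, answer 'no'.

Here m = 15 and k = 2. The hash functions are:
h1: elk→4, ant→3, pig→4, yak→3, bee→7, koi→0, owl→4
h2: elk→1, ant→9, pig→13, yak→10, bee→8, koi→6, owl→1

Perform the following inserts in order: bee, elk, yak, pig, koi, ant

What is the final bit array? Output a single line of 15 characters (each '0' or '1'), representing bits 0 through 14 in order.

Answer: 110110111110010

Derivation:
Start: bits=000000000000000
After insert 'bee': sets bits 7 8 -> bits=000000011000000
After insert 'elk': sets bits 1 4 -> bits=010010011000000
After insert 'yak': sets bits 3 10 -> bits=010110011010000
After insert 'pig': sets bits 4 13 -> bits=010110011010010
After insert 'koi': sets bits 0 6 -> bits=110110111010010
After insert 'ant': sets bits 3 9 -> bits=110110111110010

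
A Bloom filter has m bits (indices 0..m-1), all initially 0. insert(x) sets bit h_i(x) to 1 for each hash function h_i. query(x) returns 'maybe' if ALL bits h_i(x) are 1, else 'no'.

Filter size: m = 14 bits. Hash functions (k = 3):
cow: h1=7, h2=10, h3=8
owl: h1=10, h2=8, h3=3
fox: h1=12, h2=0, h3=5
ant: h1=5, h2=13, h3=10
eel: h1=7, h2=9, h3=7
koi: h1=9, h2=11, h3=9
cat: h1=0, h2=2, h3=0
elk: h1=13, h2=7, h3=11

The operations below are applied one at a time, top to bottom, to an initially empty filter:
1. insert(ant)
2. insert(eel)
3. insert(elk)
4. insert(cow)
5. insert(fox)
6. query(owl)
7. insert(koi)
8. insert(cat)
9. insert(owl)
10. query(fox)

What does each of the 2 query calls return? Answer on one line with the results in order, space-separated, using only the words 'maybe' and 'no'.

Start: bits=00000000000000
Op 1: insert ant -> sets bits 5 10 13 -> bits=00000100001001
Op 2: insert eel -> sets bits 7 9 -> bits=00000101011001
Op 3: insert elk -> sets bits 7 11 13 -> bits=00000101011101
Op 4: insert cow -> sets bits 7 8 10 -> bits=00000101111101
Op 5: insert fox -> sets bits 0 5 12 -> bits=10000101111111
Op 6: query owl -> checks bit3=0, bit8=1, bit10=1 (has a 0) -> no
Op 7: insert koi -> sets bits 9 11 -> bits=10000101111111
Op 8: insert cat -> sets bits 0 2 -> bits=10100101111111
Op 9: insert owl -> sets bits 3 8 10 -> bits=10110101111111
Op 10: query fox -> checks bit0=1, bit5=1, bit12=1 (all 1) -> maybe
Query results in order: no maybe

Answer: no maybe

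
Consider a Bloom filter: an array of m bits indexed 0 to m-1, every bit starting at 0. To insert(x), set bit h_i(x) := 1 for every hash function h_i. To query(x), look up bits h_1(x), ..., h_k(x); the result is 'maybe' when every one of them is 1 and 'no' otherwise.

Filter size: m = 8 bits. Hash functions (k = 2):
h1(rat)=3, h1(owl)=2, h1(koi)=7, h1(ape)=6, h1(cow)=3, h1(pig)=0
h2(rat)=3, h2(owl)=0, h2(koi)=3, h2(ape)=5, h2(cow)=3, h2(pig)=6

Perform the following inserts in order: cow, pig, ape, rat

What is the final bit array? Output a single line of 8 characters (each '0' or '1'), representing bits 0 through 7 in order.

Answer: 10010110

Derivation:
Start: bits=00000000
After insert 'cow': sets bits 3 -> bits=00010000
After insert 'pig': sets bits 0 6 -> bits=10010010
After insert 'ape': sets bits 5 6 -> bits=10010110
After insert 'rat': sets bits 3 -> bits=10010110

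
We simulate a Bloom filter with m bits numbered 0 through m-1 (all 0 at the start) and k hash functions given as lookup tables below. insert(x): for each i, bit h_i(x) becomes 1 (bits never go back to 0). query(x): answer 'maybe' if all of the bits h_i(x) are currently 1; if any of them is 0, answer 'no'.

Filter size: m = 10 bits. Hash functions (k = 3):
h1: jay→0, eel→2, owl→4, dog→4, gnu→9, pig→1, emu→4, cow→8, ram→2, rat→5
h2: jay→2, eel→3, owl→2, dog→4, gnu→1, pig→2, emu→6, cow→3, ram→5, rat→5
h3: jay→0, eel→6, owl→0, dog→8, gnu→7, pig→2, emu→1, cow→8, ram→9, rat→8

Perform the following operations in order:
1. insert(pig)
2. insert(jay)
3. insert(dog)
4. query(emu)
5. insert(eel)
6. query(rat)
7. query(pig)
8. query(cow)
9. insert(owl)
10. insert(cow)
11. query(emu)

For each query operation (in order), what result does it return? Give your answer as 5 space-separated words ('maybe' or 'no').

Start: bits=0000000000
Op 1: insert pig -> sets bits 1 2 -> bits=0110000000
Op 2: insert jay -> sets bits 0 2 -> bits=1110000000
Op 3: insert dog -> sets bits 4 8 -> bits=1110100010
Op 4: query emu -> checks bit1=1, bit4=1, bit6=0 (has a 0) -> no
Op 5: insert eel -> sets bits 2 3 6 -> bits=1111101010
Op 6: query rat -> checks bit5=0, bit8=1 (has a 0) -> no
Op 7: query pig -> checks bit1=1, bit2=1 (all 1) -> maybe
Op 8: query cow -> checks bit3=1, bit8=1 (all 1) -> maybe
Op 9: insert owl -> sets bits 0 2 4 -> bits=1111101010
Op 10: insert cow -> sets bits 3 8 -> bits=1111101010
Op 11: query emu -> checks bit1=1, bit4=1, bit6=1 (all 1) -> maybe
Query results in order: no no maybe maybe maybe

Answer: no no maybe maybe maybe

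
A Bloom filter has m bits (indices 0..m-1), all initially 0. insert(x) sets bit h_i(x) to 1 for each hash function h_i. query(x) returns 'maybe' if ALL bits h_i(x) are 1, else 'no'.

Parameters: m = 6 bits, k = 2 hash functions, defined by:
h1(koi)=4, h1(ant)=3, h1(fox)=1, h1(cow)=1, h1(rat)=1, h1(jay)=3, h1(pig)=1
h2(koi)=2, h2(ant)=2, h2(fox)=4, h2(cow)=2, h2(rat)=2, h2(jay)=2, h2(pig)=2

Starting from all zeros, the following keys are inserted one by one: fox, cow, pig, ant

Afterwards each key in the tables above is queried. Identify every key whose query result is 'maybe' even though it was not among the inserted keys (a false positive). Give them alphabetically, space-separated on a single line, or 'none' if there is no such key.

Start: bits=000000
After insert 'fox': sets bits 1 4 -> bits=010010
After insert 'cow': sets bits 1 2 -> bits=011010
After insert 'pig': sets bits 1 2 -> bits=011010
After insert 'ant': sets bits 2 3 -> bits=011110
Not inserted: jay koi rat — query each against bits=011110:
query jay: checks bit2=1, bit3=1 (all 1) -> maybe => FALSE POSITIVE
query koi: checks bit2=1, bit4=1 (all 1) -> maybe => FALSE POSITIVE
query rat: checks bit1=1, bit2=1 (all 1) -> maybe => FALSE POSITIVE
False positives (alphabetical): jay koi rat

Answer: jay koi rat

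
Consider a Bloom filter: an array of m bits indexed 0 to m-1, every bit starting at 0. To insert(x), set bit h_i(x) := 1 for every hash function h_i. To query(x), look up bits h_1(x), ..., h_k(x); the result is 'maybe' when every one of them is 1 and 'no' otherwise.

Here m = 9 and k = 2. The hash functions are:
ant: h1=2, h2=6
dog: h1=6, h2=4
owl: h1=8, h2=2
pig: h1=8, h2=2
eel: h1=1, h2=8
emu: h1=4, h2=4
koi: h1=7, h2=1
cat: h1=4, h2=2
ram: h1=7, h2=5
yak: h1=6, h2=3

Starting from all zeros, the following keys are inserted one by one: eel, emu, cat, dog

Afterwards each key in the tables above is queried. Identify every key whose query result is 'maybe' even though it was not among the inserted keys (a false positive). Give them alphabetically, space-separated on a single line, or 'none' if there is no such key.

Start: bits=000000000
After insert 'eel': sets bits 1 8 -> bits=010000001
After insert 'emu': sets bits 4 -> bits=010010001
After insert 'cat': sets bits 2 4 -> bits=011010001
After insert 'dog': sets bits 4 6 -> bits=011010101
Not inserted: ant koi owl pig ram yak — query each against bits=011010101:
query ant: checks bit2=1, bit6=1 (all 1) -> maybe => FALSE POSITIVE
query koi: checks bit1=1, bit7=0 (has a 0) -> no => not a false positive
query owl: checks bit2=1, bit8=1 (all 1) -> maybe => FALSE POSITIVE
query pig: checks bit2=1, bit8=1 (all 1) -> maybe => FALSE POSITIVE
query ram: checks bit5=0, bit7=0 (has a 0) -> no => not a false positive
query yak: checks bit3=0, bit6=1 (has a 0) -> no => not a false positive
False positives (alphabetical): ant owl pig

Answer: ant owl pig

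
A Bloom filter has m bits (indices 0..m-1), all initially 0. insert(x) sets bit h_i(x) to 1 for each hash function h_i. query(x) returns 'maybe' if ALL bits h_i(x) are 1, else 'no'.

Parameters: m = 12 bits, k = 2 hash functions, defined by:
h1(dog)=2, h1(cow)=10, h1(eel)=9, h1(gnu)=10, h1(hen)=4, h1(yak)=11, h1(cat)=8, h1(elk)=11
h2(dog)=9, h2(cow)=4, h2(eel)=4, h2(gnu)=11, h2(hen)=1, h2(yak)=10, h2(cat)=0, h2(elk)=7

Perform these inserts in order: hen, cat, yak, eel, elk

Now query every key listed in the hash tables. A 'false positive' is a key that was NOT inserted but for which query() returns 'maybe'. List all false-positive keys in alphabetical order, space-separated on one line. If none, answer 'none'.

Answer: cow gnu

Derivation:
Start: bits=000000000000
After insert 'hen': sets bits 1 4 -> bits=010010000000
After insert 'cat': sets bits 0 8 -> bits=110010001000
After insert 'yak': sets bits 10 11 -> bits=110010001011
After insert 'eel': sets bits 4 9 -> bits=110010001111
After insert 'elk': sets bits 7 11 -> bits=110010011111
Not inserted: cow dog gnu — query each against bits=110010011111:
query cow: checks bit4=1, bit10=1 (all 1) -> maybe => FALSE POSITIVE
query dog: checks bit2=0, bit9=1 (has a 0) -> no => not a false positive
query gnu: checks bit10=1, bit11=1 (all 1) -> maybe => FALSE POSITIVE
False positives (alphabetical): cow gnu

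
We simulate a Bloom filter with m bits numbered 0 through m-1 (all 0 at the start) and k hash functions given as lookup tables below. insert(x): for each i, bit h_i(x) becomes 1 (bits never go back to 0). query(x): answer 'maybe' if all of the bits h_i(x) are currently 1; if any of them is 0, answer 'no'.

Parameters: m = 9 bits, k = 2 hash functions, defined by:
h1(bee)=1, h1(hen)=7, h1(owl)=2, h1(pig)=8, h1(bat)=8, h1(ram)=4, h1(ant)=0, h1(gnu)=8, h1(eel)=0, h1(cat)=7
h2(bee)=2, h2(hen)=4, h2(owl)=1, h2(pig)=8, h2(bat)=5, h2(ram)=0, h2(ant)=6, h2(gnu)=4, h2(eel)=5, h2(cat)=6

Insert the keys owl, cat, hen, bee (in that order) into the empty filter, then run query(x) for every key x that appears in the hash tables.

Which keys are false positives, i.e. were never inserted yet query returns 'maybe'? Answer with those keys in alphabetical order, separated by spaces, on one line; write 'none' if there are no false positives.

Start: bits=000000000
After insert 'owl': sets bits 1 2 -> bits=011000000
After insert 'cat': sets bits 6 7 -> bits=011000110
After insert 'hen': sets bits 4 7 -> bits=011010110
After insert 'bee': sets bits 1 2 -> bits=011010110
Not inserted: ant bat eel gnu pig ram — query each against bits=011010110:
query ant: checks bit0=0, bit6=1 (has a 0) -> no => not a false positive
query bat: checks bit5=0, bit8=0 (has a 0) -> no => not a false positive
query eel: checks bit0=0, bit5=0 (has a 0) -> no => not a false positive
query gnu: checks bit4=1, bit8=0 (has a 0) -> no => not a false positive
query pig: checks bit8=0 (has a 0) -> no => not a false positive
query ram: checks bit0=0, bit4=1 (has a 0) -> no => not a false positive
False positives (alphabetical): none

Answer: none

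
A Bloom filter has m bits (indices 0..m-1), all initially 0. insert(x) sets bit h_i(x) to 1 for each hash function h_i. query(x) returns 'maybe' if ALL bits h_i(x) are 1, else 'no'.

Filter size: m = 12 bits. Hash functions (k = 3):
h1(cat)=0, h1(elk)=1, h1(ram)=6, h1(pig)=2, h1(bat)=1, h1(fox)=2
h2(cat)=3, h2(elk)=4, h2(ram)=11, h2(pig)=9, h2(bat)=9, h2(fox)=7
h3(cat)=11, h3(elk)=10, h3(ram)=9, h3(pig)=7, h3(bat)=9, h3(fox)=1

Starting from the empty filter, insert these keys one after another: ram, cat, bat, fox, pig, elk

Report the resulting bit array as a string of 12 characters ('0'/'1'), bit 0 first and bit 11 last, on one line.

Answer: 111110110111

Derivation:
Start: bits=000000000000
After insert 'ram': sets bits 6 9 11 -> bits=000000100101
After insert 'cat': sets bits 0 3 11 -> bits=100100100101
After insert 'bat': sets bits 1 9 -> bits=110100100101
After insert 'fox': sets bits 1 2 7 -> bits=111100110101
After insert 'pig': sets bits 2 7 9 -> bits=111100110101
After insert 'elk': sets bits 1 4 10 -> bits=111110110111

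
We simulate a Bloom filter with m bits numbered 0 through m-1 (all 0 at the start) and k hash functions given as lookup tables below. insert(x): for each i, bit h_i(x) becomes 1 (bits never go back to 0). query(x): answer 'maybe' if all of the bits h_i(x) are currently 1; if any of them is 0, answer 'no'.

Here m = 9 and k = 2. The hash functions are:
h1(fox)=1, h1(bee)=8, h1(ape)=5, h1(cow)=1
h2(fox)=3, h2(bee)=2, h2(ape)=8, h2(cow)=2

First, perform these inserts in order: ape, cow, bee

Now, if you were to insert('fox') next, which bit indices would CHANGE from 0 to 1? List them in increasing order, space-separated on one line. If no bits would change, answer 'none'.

Answer: 3

Derivation:
Start: bits=000000000
After insert 'ape': sets bits 5 8 -> bits=000001001
After insert 'cow': sets bits 1 2 -> bits=011001001
After insert 'bee': sets bits 2 8 -> bits=011001001
insert 'fox' would touch bits 1 3; currently bit1=1, bit3=0
Bits that are 0 among those (would change 0->1): 3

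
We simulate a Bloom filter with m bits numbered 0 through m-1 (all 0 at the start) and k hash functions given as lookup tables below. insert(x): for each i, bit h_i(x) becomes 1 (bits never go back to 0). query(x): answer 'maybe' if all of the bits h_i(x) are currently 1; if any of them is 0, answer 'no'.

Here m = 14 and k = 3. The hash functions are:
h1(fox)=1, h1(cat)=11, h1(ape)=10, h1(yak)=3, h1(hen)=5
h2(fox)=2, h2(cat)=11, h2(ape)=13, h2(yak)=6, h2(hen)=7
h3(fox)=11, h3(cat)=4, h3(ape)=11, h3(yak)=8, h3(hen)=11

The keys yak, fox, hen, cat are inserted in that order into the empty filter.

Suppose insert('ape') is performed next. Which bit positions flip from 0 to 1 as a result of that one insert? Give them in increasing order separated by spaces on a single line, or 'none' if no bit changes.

Answer: 10 13

Derivation:
Start: bits=00000000000000
After insert 'yak': sets bits 3 6 8 -> bits=00010010100000
After insert 'fox': sets bits 1 2 11 -> bits=01110010100100
After insert 'hen': sets bits 5 7 11 -> bits=01110111100100
After insert 'cat': sets bits 4 11 -> bits=01111111100100
insert 'ape' would touch bits 10 11 13; currently bit10=0, bit11=1, bit13=0
Bits that are 0 among those (would change 0->1): 10 13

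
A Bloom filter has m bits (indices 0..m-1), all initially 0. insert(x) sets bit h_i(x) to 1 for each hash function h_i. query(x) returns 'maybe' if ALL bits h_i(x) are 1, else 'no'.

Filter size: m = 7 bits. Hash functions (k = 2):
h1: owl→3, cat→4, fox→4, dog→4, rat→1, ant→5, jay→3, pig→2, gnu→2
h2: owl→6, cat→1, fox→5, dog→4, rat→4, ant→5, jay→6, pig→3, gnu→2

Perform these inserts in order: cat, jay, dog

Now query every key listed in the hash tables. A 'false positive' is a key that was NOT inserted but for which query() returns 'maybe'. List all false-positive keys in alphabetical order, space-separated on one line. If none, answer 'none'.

Answer: owl rat

Derivation:
Start: bits=0000000
After insert 'cat': sets bits 1 4 -> bits=0100100
After insert 'jay': sets bits 3 6 -> bits=0101101
After insert 'dog': sets bits 4 -> bits=0101101
Not inserted: ant fox gnu owl pig rat — query each against bits=0101101:
query ant: checks bit5=0 (has a 0) -> no => not a false positive
query fox: checks bit4=1, bit5=0 (has a 0) -> no => not a false positive
query gnu: checks bit2=0 (has a 0) -> no => not a false positive
query owl: checks bit3=1, bit6=1 (all 1) -> maybe => FALSE POSITIVE
query pig: checks bit2=0, bit3=1 (has a 0) -> no => not a false positive
query rat: checks bit1=1, bit4=1 (all 1) -> maybe => FALSE POSITIVE
False positives (alphabetical): owl rat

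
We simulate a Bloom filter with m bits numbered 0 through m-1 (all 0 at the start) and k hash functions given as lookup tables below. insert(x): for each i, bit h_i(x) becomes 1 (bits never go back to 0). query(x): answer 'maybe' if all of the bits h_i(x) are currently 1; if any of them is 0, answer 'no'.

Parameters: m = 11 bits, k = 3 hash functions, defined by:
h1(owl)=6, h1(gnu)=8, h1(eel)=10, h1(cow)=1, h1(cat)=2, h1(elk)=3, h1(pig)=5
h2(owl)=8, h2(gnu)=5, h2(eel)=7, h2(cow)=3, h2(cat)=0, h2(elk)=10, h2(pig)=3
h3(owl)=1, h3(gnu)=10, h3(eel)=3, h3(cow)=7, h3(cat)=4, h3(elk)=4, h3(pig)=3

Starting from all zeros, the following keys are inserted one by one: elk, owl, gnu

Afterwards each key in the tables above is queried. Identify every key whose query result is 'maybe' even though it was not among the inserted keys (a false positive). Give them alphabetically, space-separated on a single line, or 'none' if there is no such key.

Answer: pig

Derivation:
Start: bits=00000000000
After insert 'elk': sets bits 3 4 10 -> bits=00011000001
After insert 'owl': sets bits 1 6 8 -> bits=01011010101
After insert 'gnu': sets bits 5 8 10 -> bits=01011110101
Not inserted: cat cow eel pig — query each against bits=01011110101:
query cat: checks bit0=0, bit2=0, bit4=1 (has a 0) -> no => not a false positive
query cow: checks bit1=1, bit3=1, bit7=0 (has a 0) -> no => not a false positive
query eel: checks bit3=1, bit7=0, bit10=1 (has a 0) -> no => not a false positive
query pig: checks bit3=1, bit5=1 (all 1) -> maybe => FALSE POSITIVE
False positives (alphabetical): pig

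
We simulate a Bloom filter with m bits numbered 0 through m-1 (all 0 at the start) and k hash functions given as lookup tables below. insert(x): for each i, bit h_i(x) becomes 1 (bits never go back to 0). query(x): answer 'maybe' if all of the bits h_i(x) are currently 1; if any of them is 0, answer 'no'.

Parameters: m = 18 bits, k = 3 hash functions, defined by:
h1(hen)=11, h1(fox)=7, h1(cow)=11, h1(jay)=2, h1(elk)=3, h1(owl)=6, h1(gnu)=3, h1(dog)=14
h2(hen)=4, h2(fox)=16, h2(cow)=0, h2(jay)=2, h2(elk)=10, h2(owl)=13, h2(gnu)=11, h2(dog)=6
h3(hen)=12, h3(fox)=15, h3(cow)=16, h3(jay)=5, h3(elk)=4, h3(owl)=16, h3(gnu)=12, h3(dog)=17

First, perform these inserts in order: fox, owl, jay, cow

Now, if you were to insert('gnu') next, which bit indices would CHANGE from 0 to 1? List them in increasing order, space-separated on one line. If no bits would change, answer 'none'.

Answer: 3 12

Derivation:
Start: bits=000000000000000000
After insert 'fox': sets bits 7 15 16 -> bits=000000010000000110
After insert 'owl': sets bits 6 13 16 -> bits=000000110000010110
After insert 'jay': sets bits 2 5 -> bits=001001110000010110
After insert 'cow': sets bits 0 11 16 -> bits=101001110001010110
insert 'gnu' would touch bits 3 11 12; currently bit3=0, bit11=1, bit12=0
Bits that are 0 among those (would change 0->1): 3 12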